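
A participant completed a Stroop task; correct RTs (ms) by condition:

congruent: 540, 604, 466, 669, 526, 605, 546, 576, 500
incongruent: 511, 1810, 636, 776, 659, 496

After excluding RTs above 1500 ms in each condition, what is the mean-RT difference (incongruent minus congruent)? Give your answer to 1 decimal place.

incongruent: exclude 1810
M(congruent) = 5032/9 = 559.111
M(incongruent) = 3078/5 = 615.600
Difference = 615.600 − 559.111 = 56.489 ms

56.5 ms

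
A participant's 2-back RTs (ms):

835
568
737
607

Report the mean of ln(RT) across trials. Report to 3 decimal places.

ln(RT): 6.7274, 6.3421, 6.6026, 6.4085
Σ ln(RT) = 26.0807
Mean = 26.0807/4 = 6.52017

6.520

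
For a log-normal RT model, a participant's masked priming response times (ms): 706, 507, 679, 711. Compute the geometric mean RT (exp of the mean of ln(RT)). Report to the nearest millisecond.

ln(RT): 6.5596, 6.2285, 6.5206, 6.5667
Mean ln(RT) = 25.8754/4 = 6.46885
Geometric mean = exp(6.46885) = 644.75 ms

645 ms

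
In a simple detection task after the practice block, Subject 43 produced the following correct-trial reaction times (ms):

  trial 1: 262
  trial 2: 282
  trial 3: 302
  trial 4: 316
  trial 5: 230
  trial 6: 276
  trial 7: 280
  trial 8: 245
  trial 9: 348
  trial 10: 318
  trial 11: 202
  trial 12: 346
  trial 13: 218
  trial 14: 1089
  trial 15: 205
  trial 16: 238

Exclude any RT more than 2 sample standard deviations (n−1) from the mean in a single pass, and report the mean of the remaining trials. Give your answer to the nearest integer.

n = 16, ΣRT = 5157, M = 322.312
Σ(x−M)² = 659425.44; s = √(659425.44/15) = 209.670
Cutoffs: 322.312 ± 2·209.670 → [-97.0, 741.7]
Outside: 1089 → excluded.
Retained (n=15): Σ = 4068, mean = 4068/15 = 271.200

271 ms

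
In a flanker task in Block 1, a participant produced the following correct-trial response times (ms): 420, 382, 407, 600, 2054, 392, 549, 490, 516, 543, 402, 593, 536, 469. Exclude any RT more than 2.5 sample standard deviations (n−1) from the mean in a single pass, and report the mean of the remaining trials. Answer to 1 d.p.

n = 14, ΣRT = 8353, M = 596.643
Σ(x−M)² = 2359911.21; s = √(2359911.21/13) = 426.065
Cutoffs: 596.643 ± 2.5·426.065 → [-468.5, 1661.8]
Outside: 2054 → excluded.
Retained (n=13): Σ = 6299, mean = 6299/13 = 484.538

484.5 ms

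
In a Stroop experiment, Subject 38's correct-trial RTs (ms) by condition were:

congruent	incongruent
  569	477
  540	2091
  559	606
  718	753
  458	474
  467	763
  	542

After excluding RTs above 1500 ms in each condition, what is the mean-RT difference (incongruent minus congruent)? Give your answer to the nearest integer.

incongruent: exclude 2091
M(congruent) = 3311/6 = 551.833
M(incongruent) = 3615/6 = 602.500
Difference = 602.500 − 551.833 = 50.667 ms

51 ms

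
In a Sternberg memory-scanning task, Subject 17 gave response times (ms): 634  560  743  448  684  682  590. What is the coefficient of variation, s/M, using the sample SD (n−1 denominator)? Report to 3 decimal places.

n = 7, Σ = 4341, M = 620.1429
Σ(x−M)² = 57348.857; s = √(57348.857/6) = 97.7658
CV = 97.7658 / 620.1429 = 0.15765

0.158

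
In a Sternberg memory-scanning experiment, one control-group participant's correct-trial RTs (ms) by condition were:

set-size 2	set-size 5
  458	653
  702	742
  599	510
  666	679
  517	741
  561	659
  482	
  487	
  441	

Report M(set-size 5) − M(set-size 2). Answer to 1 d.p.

118.1 ms

M(set-size 2) = 4913/9 = 545.889
M(set-size 5) = 3984/6 = 664.000
Difference = 664.000 − 545.889 = 118.111 ms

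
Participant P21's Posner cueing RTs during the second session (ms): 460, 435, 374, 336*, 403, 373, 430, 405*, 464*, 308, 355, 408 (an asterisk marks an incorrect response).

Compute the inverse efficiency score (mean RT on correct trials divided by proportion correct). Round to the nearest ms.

Correct trials (n=9): 460, 435, 374, 403, 373, 430, 308, 355, 408
Mean correct RT = 3546/9 = 394.0000 ms
Proportion correct = 9/12
IES = 394.0000 / (9/12) = 525.333 ms

525 ms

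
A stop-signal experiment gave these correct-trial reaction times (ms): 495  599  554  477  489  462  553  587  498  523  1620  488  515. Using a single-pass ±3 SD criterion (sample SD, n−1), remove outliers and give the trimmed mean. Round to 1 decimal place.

520.0 ms

n = 13, ΣRT = 7860, M = 604.615
Σ(x−M)² = 1138239.08; s = √(1138239.08/12) = 307.983
Cutoffs: 604.615 ± 3·307.983 → [-319.3, 1528.6]
Outside: 1620 → excluded.
Retained (n=12): Σ = 6240, mean = 6240/12 = 520.000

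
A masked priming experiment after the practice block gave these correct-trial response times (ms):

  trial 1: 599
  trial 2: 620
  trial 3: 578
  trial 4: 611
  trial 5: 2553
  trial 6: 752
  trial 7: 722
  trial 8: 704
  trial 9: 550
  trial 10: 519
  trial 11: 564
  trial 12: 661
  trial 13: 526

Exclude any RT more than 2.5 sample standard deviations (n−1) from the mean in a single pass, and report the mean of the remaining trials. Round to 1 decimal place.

617.2 ms

n = 13, ΣRT = 9959, M = 766.077
Σ(x−M)² = 3525012.92; s = √(3525012.92/12) = 541.988
Cutoffs: 766.077 ± 2.5·541.988 → [-588.9, 2121.0]
Outside: 2553 → excluded.
Retained (n=12): Σ = 7406, mean = 7406/12 = 617.167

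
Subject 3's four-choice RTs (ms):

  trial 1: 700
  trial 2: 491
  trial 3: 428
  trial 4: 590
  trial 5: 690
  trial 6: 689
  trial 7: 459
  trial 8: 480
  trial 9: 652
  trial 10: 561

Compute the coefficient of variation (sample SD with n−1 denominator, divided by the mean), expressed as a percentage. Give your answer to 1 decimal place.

18.3%

n = 10, Σ = 5740, M = 574.0000
Σ(x−M)² = 99332.000; s = √(99332.000/9) = 105.0566
CV = 105.0566 / 574.0000 = 0.18303 = 18.303%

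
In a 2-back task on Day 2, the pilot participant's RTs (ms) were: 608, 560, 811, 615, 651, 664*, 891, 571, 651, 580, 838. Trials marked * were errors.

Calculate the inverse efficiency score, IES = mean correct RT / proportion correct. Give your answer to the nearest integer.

Correct trials (n=10): 608, 560, 811, 615, 651, 891, 571, 651, 580, 838
Mean correct RT = 6776/10 = 677.6000 ms
Proportion correct = 10/11
IES = 677.6000 / (10/11) = 745.360 ms

745 ms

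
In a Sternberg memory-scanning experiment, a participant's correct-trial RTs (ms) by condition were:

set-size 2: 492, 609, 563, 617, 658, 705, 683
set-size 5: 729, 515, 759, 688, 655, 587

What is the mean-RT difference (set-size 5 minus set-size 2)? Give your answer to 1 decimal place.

M(set-size 2) = 4327/7 = 618.143
M(set-size 5) = 3933/6 = 655.500
Difference = 655.500 − 618.143 = 37.357 ms

37.4 ms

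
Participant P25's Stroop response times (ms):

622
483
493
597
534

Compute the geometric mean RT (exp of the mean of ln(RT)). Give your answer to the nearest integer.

ln(RT): 6.4329, 6.1800, 6.2005, 6.3919, 6.2804
Mean ln(RT) = 31.4858/5 = 6.29716
Geometric mean = exp(6.29716) = 543.03 ms

543 ms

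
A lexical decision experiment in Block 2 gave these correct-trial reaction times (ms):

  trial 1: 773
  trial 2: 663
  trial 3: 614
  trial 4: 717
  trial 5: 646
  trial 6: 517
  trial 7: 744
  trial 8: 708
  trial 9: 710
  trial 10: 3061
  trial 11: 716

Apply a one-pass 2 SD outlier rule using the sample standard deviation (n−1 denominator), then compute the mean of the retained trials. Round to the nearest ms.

681 ms

n = 11, ΣRT = 9869, M = 897.182
Σ(x−M)² = 5199777.64; s = √(5199777.64/10) = 721.095
Cutoffs: 897.182 ± 2·721.095 → [-545.0, 2339.4]
Outside: 3061 → excluded.
Retained (n=10): Σ = 6808, mean = 6808/10 = 680.800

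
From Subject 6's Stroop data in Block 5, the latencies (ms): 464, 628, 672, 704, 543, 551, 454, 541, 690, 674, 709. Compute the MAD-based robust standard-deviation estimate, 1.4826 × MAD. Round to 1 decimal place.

114.2 ms

Sorted: 454, 464, 541, 543, 551, 628, 672, 674, 690, 704, 709 → median = 628
|x − 628| sorted: 0, 44, 46, 62, 76, 77, 81, 85, 87, 164, 174 → MAD = 77
Robust SD ≈ 1.4826 × 77 = 114.160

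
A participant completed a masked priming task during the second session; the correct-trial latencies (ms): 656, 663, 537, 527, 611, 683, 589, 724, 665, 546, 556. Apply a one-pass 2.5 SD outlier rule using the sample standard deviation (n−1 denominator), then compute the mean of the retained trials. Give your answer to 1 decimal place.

614.3 ms

n = 11, ΣRT = 6757, M = 614.273
Σ(x−M)² = 45746.18; s = √(45746.18/10) = 67.636
Cutoffs: 614.273 ± 2.5·67.636 → [445.2, 783.4]
No RTs fall outside the cutoffs; all 11 retained. Mean = 6757/11 = 614.273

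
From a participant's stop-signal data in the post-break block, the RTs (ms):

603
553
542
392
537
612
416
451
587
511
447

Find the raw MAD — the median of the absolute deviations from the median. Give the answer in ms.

66 ms

Sorted: 392, 416, 447, 451, 511, 537, 542, 553, 587, 603, 612 → median = 537
|x − 537|: 66, 16, 5, 145, 0, 75, 121, 86, 50, 26, 90
Sorted deviations: 0, 5, 16, 26, 50, 66, 75, 86, 90, 121, 145 → MAD = 66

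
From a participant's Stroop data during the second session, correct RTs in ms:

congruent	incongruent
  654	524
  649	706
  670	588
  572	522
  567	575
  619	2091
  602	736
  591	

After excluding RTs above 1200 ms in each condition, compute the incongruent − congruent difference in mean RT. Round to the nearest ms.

-7 ms

incongruent: exclude 2091
M(congruent) = 4924/8 = 615.500
M(incongruent) = 3651/6 = 608.500
Difference = 608.500 − 615.500 = -7.000 ms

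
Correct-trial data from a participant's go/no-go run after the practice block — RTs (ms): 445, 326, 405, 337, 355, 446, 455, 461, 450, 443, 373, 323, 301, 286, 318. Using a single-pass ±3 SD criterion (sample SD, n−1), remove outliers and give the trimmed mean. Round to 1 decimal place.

n = 15, ΣRT = 5724, M = 381.600
Σ(x−M)² = 57831.60; s = √(57831.60/14) = 64.272
Cutoffs: 381.600 ± 3·64.272 → [188.8, 574.4]
No RTs fall outside the cutoffs; all 15 retained. Mean = 5724/15 = 381.600

381.6 ms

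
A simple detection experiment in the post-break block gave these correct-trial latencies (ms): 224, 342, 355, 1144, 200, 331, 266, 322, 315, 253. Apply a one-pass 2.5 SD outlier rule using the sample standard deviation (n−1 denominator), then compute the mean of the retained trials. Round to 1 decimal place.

n = 10, ΣRT = 3752, M = 375.200
Σ(x−M)² = 681385.60; s = √(681385.60/9) = 275.154
Cutoffs: 375.200 ± 2.5·275.154 → [-312.7, 1063.1]
Outside: 1144 → excluded.
Retained (n=9): Σ = 2608, mean = 2608/9 = 289.778

289.8 ms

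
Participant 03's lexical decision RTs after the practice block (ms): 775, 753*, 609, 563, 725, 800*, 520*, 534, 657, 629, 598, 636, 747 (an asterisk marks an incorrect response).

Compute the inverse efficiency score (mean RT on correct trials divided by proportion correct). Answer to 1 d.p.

Correct trials (n=10): 775, 609, 563, 725, 534, 657, 629, 598, 636, 747
Mean correct RT = 6473/10 = 647.3000 ms
Proportion correct = 10/13
IES = 647.3000 / (10/13) = 841.490 ms

841.5 ms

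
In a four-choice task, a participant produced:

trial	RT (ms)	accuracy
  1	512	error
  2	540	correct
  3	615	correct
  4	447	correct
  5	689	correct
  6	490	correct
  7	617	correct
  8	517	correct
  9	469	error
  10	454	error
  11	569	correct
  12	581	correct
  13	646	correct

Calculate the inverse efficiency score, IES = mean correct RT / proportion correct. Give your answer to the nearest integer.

742 ms

Correct trials (n=10): 540, 615, 447, 689, 490, 617, 517, 569, 581, 646
Mean correct RT = 5711/10 = 571.1000 ms
Proportion correct = 10/13
IES = 571.1000 / (10/13) = 742.430 ms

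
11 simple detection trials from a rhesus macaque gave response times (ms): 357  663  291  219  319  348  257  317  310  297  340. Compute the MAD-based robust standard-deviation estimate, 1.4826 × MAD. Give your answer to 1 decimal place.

Sorted: 219, 257, 291, 297, 310, 317, 319, 340, 348, 357, 663 → median = 317
|x − 317| sorted: 0, 2, 7, 20, 23, 26, 31, 40, 60, 98, 346 → MAD = 26
Robust SD ≈ 1.4826 × 26 = 38.548

38.5 ms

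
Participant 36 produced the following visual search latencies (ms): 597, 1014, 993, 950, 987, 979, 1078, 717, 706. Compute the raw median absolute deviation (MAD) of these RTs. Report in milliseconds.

35 ms

Sorted: 597, 706, 717, 950, 979, 987, 993, 1014, 1078 → median = 979
|x − 979|: 382, 35, 14, 29, 8, 0, 99, 262, 273
Sorted deviations: 0, 8, 14, 29, 35, 99, 262, 273, 382 → MAD = 35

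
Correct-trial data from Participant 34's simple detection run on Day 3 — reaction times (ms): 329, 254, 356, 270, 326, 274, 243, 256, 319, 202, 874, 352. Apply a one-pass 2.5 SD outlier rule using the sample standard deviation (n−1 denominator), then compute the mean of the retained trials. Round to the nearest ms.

n = 12, ΣRT = 4055, M = 337.917
Σ(x−M)² = 338422.92; s = √(338422.92/11) = 175.402
Cutoffs: 337.917 ± 2.5·175.402 → [-100.6, 776.4]
Outside: 874 → excluded.
Retained (n=11): Σ = 3181, mean = 3181/11 = 289.182

289 ms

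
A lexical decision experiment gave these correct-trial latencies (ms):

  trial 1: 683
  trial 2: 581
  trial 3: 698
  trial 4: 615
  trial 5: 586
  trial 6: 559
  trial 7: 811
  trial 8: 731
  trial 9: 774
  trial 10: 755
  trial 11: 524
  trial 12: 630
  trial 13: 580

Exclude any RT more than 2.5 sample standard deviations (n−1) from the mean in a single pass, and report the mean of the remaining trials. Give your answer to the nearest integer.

n = 13, ΣRT = 8527, M = 655.923
Σ(x−M)² = 101358.92; s = √(101358.92/12) = 91.905
Cutoffs: 655.923 ± 2.5·91.905 → [426.2, 885.7]
No RTs fall outside the cutoffs; all 13 retained. Mean = 8527/13 = 655.923

656 ms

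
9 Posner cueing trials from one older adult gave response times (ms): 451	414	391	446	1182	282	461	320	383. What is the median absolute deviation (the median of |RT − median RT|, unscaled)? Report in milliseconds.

Sorted: 282, 320, 383, 391, 414, 446, 451, 461, 1182 → median = 414
|x − 414|: 37, 0, 23, 32, 768, 132, 47, 94, 31
Sorted deviations: 0, 23, 31, 32, 37, 47, 94, 132, 768 → MAD = 37

37 ms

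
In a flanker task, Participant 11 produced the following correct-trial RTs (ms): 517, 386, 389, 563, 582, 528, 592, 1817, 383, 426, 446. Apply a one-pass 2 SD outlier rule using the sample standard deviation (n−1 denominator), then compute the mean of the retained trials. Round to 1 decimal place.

481.2 ms

n = 11, ΣRT = 6629, M = 602.636
Σ(x−M)² = 1686240.55; s = √(1686240.55/10) = 410.639
Cutoffs: 602.636 ± 2·410.639 → [-218.6, 1423.9]
Outside: 1817 → excluded.
Retained (n=10): Σ = 4812, mean = 4812/10 = 481.200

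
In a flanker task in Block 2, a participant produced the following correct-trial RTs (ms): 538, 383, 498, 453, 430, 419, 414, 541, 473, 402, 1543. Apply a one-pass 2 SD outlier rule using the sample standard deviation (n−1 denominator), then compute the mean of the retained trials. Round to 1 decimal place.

n = 11, ΣRT = 6094, M = 554.000
Σ(x−M)² = 1103990.00; s = √(1103990.00/10) = 332.263
Cutoffs: 554.000 ± 2·332.263 → [-110.5, 1218.5]
Outside: 1543 → excluded.
Retained (n=10): Σ = 4551, mean = 4551/10 = 455.100

455.1 ms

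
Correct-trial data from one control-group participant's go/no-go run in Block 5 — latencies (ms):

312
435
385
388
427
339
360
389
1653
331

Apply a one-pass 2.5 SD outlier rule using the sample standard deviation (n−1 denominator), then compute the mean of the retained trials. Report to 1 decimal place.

374.0 ms

n = 10, ΣRT = 5019, M = 501.900
Σ(x−M)² = 1486442.90; s = √(1486442.90/9) = 406.399
Cutoffs: 501.900 ± 2.5·406.399 → [-514.1, 1517.9]
Outside: 1653 → excluded.
Retained (n=9): Σ = 3366, mean = 3366/9 = 374.000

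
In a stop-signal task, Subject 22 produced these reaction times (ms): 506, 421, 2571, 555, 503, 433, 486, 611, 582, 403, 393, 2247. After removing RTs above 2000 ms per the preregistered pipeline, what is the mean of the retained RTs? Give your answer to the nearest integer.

Excluded: 2247, 2571
Retained (n=10): Σ = 4893
Mean = 4893/10 = 489.3000

489 ms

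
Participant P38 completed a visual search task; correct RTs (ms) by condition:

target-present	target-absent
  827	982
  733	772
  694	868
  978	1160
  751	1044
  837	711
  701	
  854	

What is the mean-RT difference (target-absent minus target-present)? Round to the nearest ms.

M(target-present) = 6375/8 = 796.875
M(target-absent) = 5537/6 = 922.833
Difference = 922.833 − 796.875 = 125.958 ms

126 ms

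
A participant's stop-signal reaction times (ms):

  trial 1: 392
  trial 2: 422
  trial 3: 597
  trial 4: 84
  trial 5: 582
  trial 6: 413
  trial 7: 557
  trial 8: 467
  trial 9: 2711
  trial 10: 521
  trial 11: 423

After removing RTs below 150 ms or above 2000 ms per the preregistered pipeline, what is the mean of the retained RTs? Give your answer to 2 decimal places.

486.00 ms

Excluded: 84, 2711
Retained (n=9): Σ = 4374
Mean = 4374/9 = 486.0000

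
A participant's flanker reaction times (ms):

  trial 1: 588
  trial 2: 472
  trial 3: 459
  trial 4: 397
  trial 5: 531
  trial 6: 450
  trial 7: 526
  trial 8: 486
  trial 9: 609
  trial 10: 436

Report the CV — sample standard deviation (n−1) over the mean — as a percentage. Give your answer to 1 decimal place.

13.6%

n = 10, Σ = 4954, M = 495.4000
Σ(x−M)² = 40916.400; s = √(40916.400/9) = 67.4260
CV = 67.4260 / 495.4000 = 0.13610 = 13.610%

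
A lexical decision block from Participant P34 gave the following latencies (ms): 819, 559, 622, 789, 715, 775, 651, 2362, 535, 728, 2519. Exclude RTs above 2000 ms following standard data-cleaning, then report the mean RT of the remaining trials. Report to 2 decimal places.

688.11 ms

Excluded: 2362, 2519
Retained (n=9): Σ = 6193
Mean = 6193/9 = 688.1111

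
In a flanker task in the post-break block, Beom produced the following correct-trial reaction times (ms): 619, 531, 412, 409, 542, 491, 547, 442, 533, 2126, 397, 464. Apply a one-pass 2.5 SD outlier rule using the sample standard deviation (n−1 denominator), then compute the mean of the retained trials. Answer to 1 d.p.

n = 12, ΣRT = 7513, M = 626.083
Σ(x−M)² = 2504670.92; s = √(2504670.92/11) = 477.176
Cutoffs: 626.083 ± 2.5·477.176 → [-566.9, 1819.0]
Outside: 2126 → excluded.
Retained (n=11): Σ = 5387, mean = 5387/11 = 489.727

489.7 ms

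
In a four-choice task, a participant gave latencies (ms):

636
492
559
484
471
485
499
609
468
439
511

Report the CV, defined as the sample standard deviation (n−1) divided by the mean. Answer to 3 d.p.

0.120

n = 11, Σ = 5653, M = 513.9091
Σ(x−M)² = 37982.909; s = √(37982.909/10) = 61.6303
CV = 61.6303 / 513.9091 = 0.11992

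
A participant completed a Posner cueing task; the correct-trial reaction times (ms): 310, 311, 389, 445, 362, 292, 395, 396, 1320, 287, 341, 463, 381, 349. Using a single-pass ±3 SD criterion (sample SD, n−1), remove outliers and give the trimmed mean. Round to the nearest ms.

n = 14, ΣRT = 6041, M = 431.500
Σ(x−M)² = 887005.50; s = √(887005.50/13) = 261.211
Cutoffs: 431.500 ± 3·261.211 → [-352.1, 1215.1]
Outside: 1320 → excluded.
Retained (n=13): Σ = 4721, mean = 4721/13 = 363.154

363 ms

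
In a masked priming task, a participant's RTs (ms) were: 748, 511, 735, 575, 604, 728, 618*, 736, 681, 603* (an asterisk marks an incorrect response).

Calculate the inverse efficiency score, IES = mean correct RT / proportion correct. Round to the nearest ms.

831 ms

Correct trials (n=8): 748, 511, 735, 575, 604, 728, 736, 681
Mean correct RT = 5318/8 = 664.7500 ms
Proportion correct = 8/10
IES = 664.7500 / (8/10) = 830.938 ms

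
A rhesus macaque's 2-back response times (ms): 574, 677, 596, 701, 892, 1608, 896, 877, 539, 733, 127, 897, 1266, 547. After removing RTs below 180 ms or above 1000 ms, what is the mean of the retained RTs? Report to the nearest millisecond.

721 ms

Excluded: 127, 1266, 1608
Retained (n=11): Σ = 7929
Mean = 7929/11 = 720.8182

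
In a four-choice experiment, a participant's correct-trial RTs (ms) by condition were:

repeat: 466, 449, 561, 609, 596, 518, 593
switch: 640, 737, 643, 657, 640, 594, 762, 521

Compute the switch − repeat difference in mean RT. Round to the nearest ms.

M(repeat) = 3792/7 = 541.714
M(switch) = 5194/8 = 649.250
Difference = 649.250 − 541.714 = 107.536 ms

108 ms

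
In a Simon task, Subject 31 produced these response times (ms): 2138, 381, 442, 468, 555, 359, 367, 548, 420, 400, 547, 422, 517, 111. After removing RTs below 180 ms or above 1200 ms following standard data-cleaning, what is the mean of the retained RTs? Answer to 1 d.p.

452.2 ms

Excluded: 111, 2138
Retained (n=12): Σ = 5426
Mean = 5426/12 = 452.1667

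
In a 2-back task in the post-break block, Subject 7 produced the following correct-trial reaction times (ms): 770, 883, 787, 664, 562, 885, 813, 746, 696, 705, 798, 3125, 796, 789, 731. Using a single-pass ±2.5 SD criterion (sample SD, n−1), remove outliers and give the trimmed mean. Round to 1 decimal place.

n = 15, ΣRT = 13750, M = 916.667
Σ(x−M)² = 5319609.33; s = √(5319609.33/14) = 616.419
Cutoffs: 916.667 ± 2.5·616.419 → [-624.4, 2457.7]
Outside: 3125 → excluded.
Retained (n=14): Σ = 10625, mean = 10625/14 = 758.929

758.9 ms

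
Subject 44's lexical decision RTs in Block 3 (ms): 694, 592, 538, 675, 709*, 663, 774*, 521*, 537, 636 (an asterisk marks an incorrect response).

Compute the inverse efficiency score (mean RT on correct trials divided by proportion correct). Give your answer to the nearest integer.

885 ms

Correct trials (n=7): 694, 592, 538, 675, 663, 537, 636
Mean correct RT = 4335/7 = 619.2857 ms
Proportion correct = 7/10
IES = 619.2857 / (7/10) = 884.694 ms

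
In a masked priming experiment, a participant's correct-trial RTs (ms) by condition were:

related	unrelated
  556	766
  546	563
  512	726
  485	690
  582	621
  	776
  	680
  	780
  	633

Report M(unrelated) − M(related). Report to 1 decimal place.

M(related) = 2681/5 = 536.200
M(unrelated) = 6235/9 = 692.778
Difference = 692.778 − 536.200 = 156.578 ms

156.6 ms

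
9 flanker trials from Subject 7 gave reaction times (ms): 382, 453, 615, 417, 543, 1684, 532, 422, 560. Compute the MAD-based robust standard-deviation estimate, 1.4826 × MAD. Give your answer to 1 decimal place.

Sorted: 382, 417, 422, 453, 532, 543, 560, 615, 1684 → median = 532
|x − 532| sorted: 0, 11, 28, 79, 83, 110, 115, 150, 1152 → MAD = 83
Robust SD ≈ 1.4826 × 83 = 123.056

123.1 ms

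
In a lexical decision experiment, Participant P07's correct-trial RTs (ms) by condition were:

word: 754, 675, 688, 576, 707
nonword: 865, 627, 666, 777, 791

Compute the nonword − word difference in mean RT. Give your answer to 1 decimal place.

M(word) = 3400/5 = 680.000
M(nonword) = 3726/5 = 745.200
Difference = 745.200 − 680.000 = 65.200 ms

65.2 ms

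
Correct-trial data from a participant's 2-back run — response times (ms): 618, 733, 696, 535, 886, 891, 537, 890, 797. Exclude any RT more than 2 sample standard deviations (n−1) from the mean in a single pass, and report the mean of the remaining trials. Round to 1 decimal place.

n = 9, ΣRT = 6583, M = 731.444
Σ(x−M)² = 169310.22; s = √(169310.22/8) = 145.478
Cutoffs: 731.444 ± 2·145.478 → [440.5, 1022.4]
No RTs fall outside the cutoffs; all 9 retained. Mean = 6583/9 = 731.444

731.4 ms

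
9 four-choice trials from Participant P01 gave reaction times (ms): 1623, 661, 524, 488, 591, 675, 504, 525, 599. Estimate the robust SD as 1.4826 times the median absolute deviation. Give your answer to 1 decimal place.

Sorted: 488, 504, 524, 525, 591, 599, 661, 675, 1623 → median = 591
|x − 591| sorted: 0, 8, 66, 67, 70, 84, 87, 103, 1032 → MAD = 70
Robust SD ≈ 1.4826 × 70 = 103.782

103.8 ms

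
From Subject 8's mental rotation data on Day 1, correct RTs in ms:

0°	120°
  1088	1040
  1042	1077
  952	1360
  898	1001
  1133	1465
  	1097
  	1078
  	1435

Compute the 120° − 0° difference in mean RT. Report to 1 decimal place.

M(0°) = 5113/5 = 1022.600
M(120°) = 9553/8 = 1194.125
Difference = 1194.125 − 1022.600 = 171.525 ms

171.5 ms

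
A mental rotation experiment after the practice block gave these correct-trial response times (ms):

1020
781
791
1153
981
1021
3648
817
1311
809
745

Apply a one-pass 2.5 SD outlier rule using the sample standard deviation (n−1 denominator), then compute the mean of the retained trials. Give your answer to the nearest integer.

943 ms

n = 11, ΣRT = 13077, M = 1188.818
Σ(x−M)² = 6967697.64; s = √(6967697.64/10) = 834.727
Cutoffs: 1188.818 ± 2.5·834.727 → [-898.0, 3275.6]
Outside: 3648 → excluded.
Retained (n=10): Σ = 9429, mean = 9429/10 = 942.900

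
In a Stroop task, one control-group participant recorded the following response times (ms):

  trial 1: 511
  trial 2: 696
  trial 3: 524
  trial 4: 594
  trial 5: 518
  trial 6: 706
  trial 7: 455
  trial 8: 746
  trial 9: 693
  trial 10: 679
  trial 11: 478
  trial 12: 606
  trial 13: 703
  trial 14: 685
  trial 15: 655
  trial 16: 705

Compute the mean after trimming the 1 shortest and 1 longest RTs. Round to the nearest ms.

Sorted: 455, 478, 511, 518, 524, 594, 606, 655, 679, 685, 693, 696, 703, 705, 706, 746
Drop lowest 1 (455) and highest 1 (746)
Remaining (n=14): Σ = 8753, mean = 8753/14 = 625.214

625 ms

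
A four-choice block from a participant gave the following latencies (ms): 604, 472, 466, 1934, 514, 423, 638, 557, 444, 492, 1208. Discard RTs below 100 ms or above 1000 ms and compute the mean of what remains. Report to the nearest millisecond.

Excluded: 1208, 1934
Retained (n=9): Σ = 4610
Mean = 4610/9 = 512.2222

512 ms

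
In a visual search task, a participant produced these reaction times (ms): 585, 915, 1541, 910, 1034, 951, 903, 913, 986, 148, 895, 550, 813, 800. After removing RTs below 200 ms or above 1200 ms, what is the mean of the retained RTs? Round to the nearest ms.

Excluded: 148, 1541
Retained (n=12): Σ = 10255
Mean = 10255/12 = 854.5833

855 ms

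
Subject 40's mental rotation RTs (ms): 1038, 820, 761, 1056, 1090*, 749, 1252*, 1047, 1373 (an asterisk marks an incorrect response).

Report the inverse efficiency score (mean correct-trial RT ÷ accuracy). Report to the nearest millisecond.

Correct trials (n=7): 1038, 820, 761, 1056, 749, 1047, 1373
Mean correct RT = 6844/7 = 977.7143 ms
Proportion correct = 7/9
IES = 977.7143 / (7/9) = 1257.061 ms

1257 ms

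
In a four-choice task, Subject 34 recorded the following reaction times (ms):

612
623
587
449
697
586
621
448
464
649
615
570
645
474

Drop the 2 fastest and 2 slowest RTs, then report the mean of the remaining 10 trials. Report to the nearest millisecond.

Sorted: 448, 449, 464, 474, 570, 586, 587, 612, 615, 621, 623, 645, 649, 697
Drop lowest 2 (448, 449) and highest 2 (649, 697)
Remaining (n=10): Σ = 5797, mean = 5797/10 = 579.700

580 ms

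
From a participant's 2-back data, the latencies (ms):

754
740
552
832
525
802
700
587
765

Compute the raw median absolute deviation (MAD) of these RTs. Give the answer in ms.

62 ms

Sorted: 525, 552, 587, 700, 740, 754, 765, 802, 832 → median = 740
|x − 740|: 14, 0, 188, 92, 215, 62, 40, 153, 25
Sorted deviations: 0, 14, 25, 40, 62, 92, 153, 188, 215 → MAD = 62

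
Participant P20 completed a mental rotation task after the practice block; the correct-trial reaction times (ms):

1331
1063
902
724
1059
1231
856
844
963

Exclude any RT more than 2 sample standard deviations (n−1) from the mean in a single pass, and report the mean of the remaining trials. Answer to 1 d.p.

997.0 ms

n = 9, ΣRT = 8973, M = 997.000
Σ(x−M)² = 302512.00; s = √(302512.00/8) = 194.458
Cutoffs: 997.000 ± 2·194.458 → [608.1, 1385.9]
No RTs fall outside the cutoffs; all 9 retained. Mean = 8973/9 = 997.000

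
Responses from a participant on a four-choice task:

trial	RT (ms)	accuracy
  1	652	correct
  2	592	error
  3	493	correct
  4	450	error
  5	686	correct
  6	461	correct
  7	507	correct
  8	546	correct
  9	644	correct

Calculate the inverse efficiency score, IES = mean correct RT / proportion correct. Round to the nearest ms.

733 ms

Correct trials (n=7): 652, 493, 686, 461, 507, 546, 644
Mean correct RT = 3989/7 = 569.8571 ms
Proportion correct = 7/9
IES = 569.8571 / (7/9) = 732.673 ms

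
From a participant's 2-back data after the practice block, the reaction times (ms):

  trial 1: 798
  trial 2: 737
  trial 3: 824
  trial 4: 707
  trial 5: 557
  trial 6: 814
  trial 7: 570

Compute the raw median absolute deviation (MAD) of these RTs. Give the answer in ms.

Sorted: 557, 570, 707, 737, 798, 814, 824 → median = 737
|x − 737|: 61, 0, 87, 30, 180, 77, 167
Sorted deviations: 0, 30, 61, 77, 87, 167, 180 → MAD = 77

77 ms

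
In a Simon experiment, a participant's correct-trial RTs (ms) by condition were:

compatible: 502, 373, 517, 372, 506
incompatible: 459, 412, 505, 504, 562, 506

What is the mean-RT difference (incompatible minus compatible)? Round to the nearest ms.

M(compatible) = 2270/5 = 454.000
M(incompatible) = 2948/6 = 491.333
Difference = 491.333 − 454.000 = 37.333 ms

37 ms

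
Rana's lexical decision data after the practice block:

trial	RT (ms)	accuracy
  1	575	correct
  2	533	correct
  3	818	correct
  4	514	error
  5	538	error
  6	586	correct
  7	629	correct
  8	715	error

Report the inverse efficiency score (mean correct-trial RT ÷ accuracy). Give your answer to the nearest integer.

1005 ms

Correct trials (n=5): 575, 533, 818, 586, 629
Mean correct RT = 3141/5 = 628.2000 ms
Proportion correct = 5/8
IES = 628.2000 / (5/8) = 1005.120 ms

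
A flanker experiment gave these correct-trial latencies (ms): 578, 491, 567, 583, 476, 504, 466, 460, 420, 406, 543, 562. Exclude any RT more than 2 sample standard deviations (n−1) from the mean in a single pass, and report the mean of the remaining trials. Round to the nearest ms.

505 ms

n = 12, ΣRT = 6056, M = 504.667
Σ(x−M)² = 41558.67; s = √(41558.67/11) = 61.466
Cutoffs: 504.667 ± 2·61.466 → [381.7, 627.6]
No RTs fall outside the cutoffs; all 12 retained. Mean = 6056/12 = 504.667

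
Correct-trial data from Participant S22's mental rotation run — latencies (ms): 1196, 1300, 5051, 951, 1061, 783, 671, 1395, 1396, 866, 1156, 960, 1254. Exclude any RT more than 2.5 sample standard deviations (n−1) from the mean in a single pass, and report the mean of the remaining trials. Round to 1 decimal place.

n = 13, ΣRT = 18040, M = 1387.692
Σ(x−M)² = 15167748.77; s = √(15167748.77/12) = 1124.268
Cutoffs: 1387.692 ± 2.5·1124.268 → [-1423.0, 4198.4]
Outside: 5051 → excluded.
Retained (n=12): Σ = 12989, mean = 12989/12 = 1082.417

1082.4 ms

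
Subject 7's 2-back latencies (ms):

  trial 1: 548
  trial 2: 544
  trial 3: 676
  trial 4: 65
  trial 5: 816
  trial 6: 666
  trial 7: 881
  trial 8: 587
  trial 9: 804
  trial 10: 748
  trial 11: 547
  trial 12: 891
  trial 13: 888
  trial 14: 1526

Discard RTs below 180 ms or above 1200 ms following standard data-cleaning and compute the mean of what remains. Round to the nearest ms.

716 ms

Excluded: 65, 1526
Retained (n=12): Σ = 8596
Mean = 8596/12 = 716.3333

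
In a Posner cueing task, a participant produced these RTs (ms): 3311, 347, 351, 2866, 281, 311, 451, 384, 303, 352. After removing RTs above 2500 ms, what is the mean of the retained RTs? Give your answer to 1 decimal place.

Excluded: 2866, 3311
Retained (n=8): Σ = 2780
Mean = 2780/8 = 347.5000

347.5 ms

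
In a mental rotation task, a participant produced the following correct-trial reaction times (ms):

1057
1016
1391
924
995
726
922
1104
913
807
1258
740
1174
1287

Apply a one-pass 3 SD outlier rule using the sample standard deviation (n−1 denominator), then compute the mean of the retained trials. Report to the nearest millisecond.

1022 ms

n = 14, ΣRT = 14314, M = 1022.429
Σ(x−M)² = 538747.43; s = √(538747.43/13) = 203.573
Cutoffs: 1022.429 ± 3·203.573 → [411.7, 1633.1]
No RTs fall outside the cutoffs; all 14 retained. Mean = 14314/14 = 1022.429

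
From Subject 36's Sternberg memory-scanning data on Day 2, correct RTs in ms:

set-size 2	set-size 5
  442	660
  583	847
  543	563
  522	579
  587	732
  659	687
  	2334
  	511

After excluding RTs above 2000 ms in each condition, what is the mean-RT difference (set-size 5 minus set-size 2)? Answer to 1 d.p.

98.1 ms

set-size 5: exclude 2334
M(set-size 2) = 3336/6 = 556.000
M(set-size 5) = 4579/7 = 654.143
Difference = 654.143 − 556.000 = 98.143 ms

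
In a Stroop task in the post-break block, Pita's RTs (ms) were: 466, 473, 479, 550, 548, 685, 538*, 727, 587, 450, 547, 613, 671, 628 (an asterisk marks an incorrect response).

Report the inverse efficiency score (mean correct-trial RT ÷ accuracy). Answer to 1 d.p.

Correct trials (n=13): 466, 473, 479, 550, 548, 685, 727, 587, 450, 547, 613, 671, 628
Mean correct RT = 7424/13 = 571.0769 ms
Proportion correct = 13/14
IES = 571.0769 / (13/14) = 615.006 ms

615.0 ms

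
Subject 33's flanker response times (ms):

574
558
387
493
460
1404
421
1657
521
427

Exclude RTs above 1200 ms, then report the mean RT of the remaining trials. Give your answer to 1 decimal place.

Excluded: 1404, 1657
Retained (n=8): Σ = 3841
Mean = 3841/8 = 480.1250

480.1 ms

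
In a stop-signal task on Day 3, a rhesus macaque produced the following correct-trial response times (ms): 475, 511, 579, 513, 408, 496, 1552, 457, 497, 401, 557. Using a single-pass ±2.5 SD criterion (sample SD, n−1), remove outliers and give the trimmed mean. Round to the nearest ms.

n = 11, ΣRT = 6446, M = 586.000
Σ(x−M)² = 1055892.00; s = √(1055892.00/10) = 324.945
Cutoffs: 586.000 ± 2.5·324.945 → [-226.4, 1398.4]
Outside: 1552 → excluded.
Retained (n=10): Σ = 4894, mean = 4894/10 = 489.400

489 ms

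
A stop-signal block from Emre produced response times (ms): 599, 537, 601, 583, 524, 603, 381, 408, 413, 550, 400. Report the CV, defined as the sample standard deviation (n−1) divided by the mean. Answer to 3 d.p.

0.177

n = 11, Σ = 5599, M = 509.0000
Σ(x−M)² = 81248.000; s = √(81248.000/10) = 90.1377
CV = 90.1377 / 509.0000 = 0.17709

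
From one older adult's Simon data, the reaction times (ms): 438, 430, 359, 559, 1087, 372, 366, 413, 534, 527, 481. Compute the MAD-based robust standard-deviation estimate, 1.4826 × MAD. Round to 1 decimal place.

106.7 ms

Sorted: 359, 366, 372, 413, 430, 438, 481, 527, 534, 559, 1087 → median = 438
|x − 438| sorted: 0, 8, 25, 43, 66, 72, 79, 89, 96, 121, 649 → MAD = 72
Robust SD ≈ 1.4826 × 72 = 106.747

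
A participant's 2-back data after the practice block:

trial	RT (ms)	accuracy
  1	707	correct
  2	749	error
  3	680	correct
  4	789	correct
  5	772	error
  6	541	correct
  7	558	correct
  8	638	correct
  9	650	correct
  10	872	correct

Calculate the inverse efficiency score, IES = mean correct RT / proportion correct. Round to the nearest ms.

Correct trials (n=8): 707, 680, 789, 541, 558, 638, 650, 872
Mean correct RT = 5435/8 = 679.3750 ms
Proportion correct = 8/10
IES = 679.3750 / (8/10) = 849.219 ms

849 ms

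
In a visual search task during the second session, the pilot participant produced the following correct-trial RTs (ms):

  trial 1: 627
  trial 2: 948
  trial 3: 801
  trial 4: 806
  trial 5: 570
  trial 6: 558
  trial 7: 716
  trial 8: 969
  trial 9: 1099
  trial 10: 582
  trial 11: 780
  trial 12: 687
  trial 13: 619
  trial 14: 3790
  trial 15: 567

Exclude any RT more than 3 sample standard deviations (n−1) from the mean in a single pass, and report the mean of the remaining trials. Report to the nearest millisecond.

n = 15, ΣRT = 14119, M = 941.267
Σ(x−M)² = 9076850.93; s = √(9076850.93/14) = 805.200
Cutoffs: 941.267 ± 3·805.200 → [-1474.3, 3356.9]
Outside: 3790 → excluded.
Retained (n=14): Σ = 10329, mean = 10329/14 = 737.786

738 ms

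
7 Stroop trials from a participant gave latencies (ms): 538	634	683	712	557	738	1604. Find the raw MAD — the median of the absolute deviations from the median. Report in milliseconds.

55 ms

Sorted: 538, 557, 634, 683, 712, 738, 1604 → median = 683
|x − 683|: 145, 49, 0, 29, 126, 55, 921
Sorted deviations: 0, 29, 49, 55, 126, 145, 921 → MAD = 55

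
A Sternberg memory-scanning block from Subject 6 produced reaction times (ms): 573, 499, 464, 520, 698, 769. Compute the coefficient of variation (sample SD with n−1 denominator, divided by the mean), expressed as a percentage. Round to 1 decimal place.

20.6%

n = 6, Σ = 3523, M = 587.1667
Σ(x−M)² = 73002.833; s = √(73002.833/5) = 120.8328
CV = 120.8328 / 587.1667 = 0.20579 = 20.579%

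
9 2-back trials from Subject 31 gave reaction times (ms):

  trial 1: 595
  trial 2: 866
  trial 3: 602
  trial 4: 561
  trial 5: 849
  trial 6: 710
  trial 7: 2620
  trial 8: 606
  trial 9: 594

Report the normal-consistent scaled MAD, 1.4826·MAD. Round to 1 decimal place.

66.7 ms

Sorted: 561, 594, 595, 602, 606, 710, 849, 866, 2620 → median = 606
|x − 606| sorted: 0, 4, 11, 12, 45, 104, 243, 260, 2014 → MAD = 45
Robust SD ≈ 1.4826 × 45 = 66.717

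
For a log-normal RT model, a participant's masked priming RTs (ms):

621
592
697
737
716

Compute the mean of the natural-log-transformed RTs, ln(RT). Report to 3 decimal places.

6.508

ln(RT): 6.4313, 6.3835, 6.5468, 6.6026, 6.5737
Σ ln(RT) = 32.5379
Mean = 32.5379/5 = 6.50758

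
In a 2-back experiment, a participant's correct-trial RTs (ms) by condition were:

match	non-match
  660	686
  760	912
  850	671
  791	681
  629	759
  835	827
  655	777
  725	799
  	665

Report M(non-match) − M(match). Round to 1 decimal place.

14.9 ms

M(match) = 5905/8 = 738.125
M(non-match) = 6777/9 = 753.000
Difference = 753.000 − 738.125 = 14.875 ms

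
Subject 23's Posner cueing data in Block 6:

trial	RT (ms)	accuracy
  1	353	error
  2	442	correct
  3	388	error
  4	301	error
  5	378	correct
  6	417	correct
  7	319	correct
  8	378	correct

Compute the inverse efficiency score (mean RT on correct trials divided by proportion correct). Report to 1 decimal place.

Correct trials (n=5): 442, 378, 417, 319, 378
Mean correct RT = 1934/5 = 386.8000 ms
Proportion correct = 5/8
IES = 386.8000 / (5/8) = 618.880 ms

618.9 ms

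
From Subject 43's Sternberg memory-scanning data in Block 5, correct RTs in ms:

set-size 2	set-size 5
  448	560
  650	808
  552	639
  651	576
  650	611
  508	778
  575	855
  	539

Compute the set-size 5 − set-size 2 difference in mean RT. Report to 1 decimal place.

M(set-size 2) = 4034/7 = 576.286
M(set-size 5) = 5366/8 = 670.750
Difference = 670.750 − 576.286 = 94.464 ms

94.5 ms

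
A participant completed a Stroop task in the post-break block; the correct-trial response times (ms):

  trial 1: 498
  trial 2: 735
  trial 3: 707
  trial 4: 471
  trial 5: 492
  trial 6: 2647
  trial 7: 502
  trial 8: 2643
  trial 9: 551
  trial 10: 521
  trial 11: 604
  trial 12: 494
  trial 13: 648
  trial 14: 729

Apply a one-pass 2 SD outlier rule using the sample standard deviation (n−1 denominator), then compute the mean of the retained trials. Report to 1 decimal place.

579.3 ms

n = 14, ΣRT = 12242, M = 874.429
Σ(x−M)² = 7426529.43; s = √(7426529.43/13) = 755.825
Cutoffs: 874.429 ± 2·755.825 → [-637.2, 2386.1]
Outside: 2643, 2647 → excluded.
Retained (n=12): Σ = 6952, mean = 6952/12 = 579.333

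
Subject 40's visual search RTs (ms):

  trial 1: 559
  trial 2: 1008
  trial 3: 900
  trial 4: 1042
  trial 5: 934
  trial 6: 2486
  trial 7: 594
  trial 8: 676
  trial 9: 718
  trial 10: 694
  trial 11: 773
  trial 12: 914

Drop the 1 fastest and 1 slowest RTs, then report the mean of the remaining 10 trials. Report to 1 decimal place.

825.3 ms

Sorted: 559, 594, 676, 694, 718, 773, 900, 914, 934, 1008, 1042, 2486
Drop lowest 1 (559) and highest 1 (2486)
Remaining (n=10): Σ = 8253, mean = 8253/10 = 825.300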